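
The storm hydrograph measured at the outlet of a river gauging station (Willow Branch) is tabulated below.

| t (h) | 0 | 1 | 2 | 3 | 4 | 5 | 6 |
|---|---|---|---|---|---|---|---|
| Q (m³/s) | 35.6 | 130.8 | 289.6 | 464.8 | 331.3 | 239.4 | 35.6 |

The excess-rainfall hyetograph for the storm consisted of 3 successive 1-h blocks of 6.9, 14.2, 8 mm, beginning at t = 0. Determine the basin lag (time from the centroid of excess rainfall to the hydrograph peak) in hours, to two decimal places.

t_L ≈ 1.46 h

Centroid of excess rainfall: t_c = Σ P_i·t̄_i / ΣP_i = 1.5378 h (block centres at 0.5, 1.5, 2.5 h).
Hydrograph peak occurs at t = 3 h, so basin lag t_L = 3 − 1.5378 = 1.46 h.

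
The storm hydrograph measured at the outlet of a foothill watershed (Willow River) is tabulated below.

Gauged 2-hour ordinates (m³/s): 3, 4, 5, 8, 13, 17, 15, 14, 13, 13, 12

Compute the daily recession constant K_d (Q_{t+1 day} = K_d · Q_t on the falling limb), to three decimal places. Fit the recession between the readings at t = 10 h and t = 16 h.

Between t = 10 h and t = 16 h the flow falls from 17 to 13 m³/s over 3×2 h = 6 h.
Per-interval ratio K = (13/17)^(1/3) = 0.9145; K_d = K^(24/2) = 0.342.

K_d ≈ 0.342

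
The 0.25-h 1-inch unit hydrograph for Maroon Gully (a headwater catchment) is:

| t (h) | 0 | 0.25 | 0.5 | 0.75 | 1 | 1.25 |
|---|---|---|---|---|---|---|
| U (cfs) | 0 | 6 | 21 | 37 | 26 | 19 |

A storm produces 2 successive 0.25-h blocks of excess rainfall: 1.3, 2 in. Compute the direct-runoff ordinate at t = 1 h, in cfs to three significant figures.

Q ≈ 108 cfs

By discrete convolution, Q_j = Σ (P_i / 1 in) · U_{j−i}.
At t = 1 h (j=4): Q = (1.3/1)·26 + (2/1)·37 = 108 cfs.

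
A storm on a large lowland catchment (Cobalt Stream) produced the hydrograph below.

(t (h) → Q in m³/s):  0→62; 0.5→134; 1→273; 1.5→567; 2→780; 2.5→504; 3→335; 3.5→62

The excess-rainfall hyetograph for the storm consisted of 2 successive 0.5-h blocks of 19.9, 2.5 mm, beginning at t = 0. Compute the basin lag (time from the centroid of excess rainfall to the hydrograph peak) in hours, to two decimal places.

t_L ≈ 1.69 h

Centroid of excess rainfall: t_c = Σ P_i·t̄_i / ΣP_i = 0.3058 h (block centres at 0.25, 0.75 h).
Hydrograph peak occurs at t = 2 h, so basin lag t_L = 2 − 0.3058 = 1.69 h.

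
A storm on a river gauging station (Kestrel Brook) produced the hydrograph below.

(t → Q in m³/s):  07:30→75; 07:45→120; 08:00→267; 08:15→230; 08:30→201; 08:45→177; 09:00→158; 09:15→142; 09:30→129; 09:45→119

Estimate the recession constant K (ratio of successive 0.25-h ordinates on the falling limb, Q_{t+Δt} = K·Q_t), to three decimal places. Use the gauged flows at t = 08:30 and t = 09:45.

Using the recession-limb readings at t = 08:30 and t = 09:45: Q falls from 201 to 119 m³/s over 5 intervals.
K = (Q₂/Q₁)^(1/5) = (119/201)^(1/5) = 0.900.

K ≈ 0.900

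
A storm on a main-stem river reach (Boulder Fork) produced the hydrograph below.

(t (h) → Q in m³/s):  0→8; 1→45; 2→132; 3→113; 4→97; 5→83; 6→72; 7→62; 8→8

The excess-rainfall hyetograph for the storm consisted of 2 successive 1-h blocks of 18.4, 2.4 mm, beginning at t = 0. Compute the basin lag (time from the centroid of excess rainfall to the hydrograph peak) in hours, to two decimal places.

t_L ≈ 1.38 h

Centroid of excess rainfall: t_c = Σ P_i·t̄_i / ΣP_i = 0.6154 h (block centres at 0.5, 1.5 h).
Hydrograph peak occurs at t = 2 h, so basin lag t_L = 2 − 0.6154 = 1.38 h.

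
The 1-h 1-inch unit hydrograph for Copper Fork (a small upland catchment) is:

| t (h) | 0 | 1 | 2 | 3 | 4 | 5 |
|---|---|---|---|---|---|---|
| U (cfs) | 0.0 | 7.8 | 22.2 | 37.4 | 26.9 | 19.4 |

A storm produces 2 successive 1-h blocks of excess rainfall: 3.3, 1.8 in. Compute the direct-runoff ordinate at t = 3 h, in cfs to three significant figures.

Q ≈ 163 cfs

By discrete convolution, Q_j = Σ (P_i / 1 in) · U_{j−i}.
At t = 3 h (j=3): Q = (3.3/1)·37.4 + (1.8/1)·22.2 = 163 cfs.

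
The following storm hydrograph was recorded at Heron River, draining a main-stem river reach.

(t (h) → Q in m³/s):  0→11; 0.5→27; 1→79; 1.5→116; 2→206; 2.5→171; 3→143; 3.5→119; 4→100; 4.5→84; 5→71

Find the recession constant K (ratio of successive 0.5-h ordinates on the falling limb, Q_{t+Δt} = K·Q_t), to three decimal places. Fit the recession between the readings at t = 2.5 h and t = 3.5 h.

K ≈ 0.834

Using the recession-limb readings at t = 2.5 h and t = 3.5 h: Q falls from 171 to 119 m³/s over 2 intervals.
K = (Q₂/Q₁)^(1/2) = (119/171)^(1/2) = 0.834.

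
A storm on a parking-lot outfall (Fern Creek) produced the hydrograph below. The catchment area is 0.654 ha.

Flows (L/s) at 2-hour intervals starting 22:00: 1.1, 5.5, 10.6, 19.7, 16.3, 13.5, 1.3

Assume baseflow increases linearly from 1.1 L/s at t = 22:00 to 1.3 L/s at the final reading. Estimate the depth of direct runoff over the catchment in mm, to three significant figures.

d ≈ 65.6 mm

Direct runoff: 0.00, 4.37, 9.43, 18.50, 15.07, 12.23, 0.00 L/s; ΣQ_DR = 59.60 L/s.
V = ΣQ_DR · Δt = 59.60 × 7200 s = 4.291 × 10^5 L.
Over A = 0.654 ha, depth = V / A = 65.6 mm.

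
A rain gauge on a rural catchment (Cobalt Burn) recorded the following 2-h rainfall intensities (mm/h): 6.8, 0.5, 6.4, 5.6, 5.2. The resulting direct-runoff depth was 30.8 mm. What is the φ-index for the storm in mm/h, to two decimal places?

Only the 4 blocks with intensity above φ contribute runoff: 6.8, 6.4, 5.6, 5.2 mm/h.
Σ(I−φ)·Δt = d  ⇒  (6.8+6.4+5.6+5.2 − 4φ)·2 = 30.8
φ = (24.00 − 30.8/2) / 4 = 2.15 mm/h.

φ ≈ 2.15 mm/h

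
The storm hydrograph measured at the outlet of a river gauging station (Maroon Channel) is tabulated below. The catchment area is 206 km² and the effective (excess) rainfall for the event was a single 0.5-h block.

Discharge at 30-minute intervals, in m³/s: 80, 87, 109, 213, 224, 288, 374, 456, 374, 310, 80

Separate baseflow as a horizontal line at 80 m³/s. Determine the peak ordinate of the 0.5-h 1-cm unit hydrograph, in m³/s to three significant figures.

U_p ≈ 251 m³/s

Direct runoff: 0.0, 7.0, 29.0, 133.0, 144.0, 208.0, 294.0, 376.0, 294.0, 230.0, 0.0 m³/s; ΣQ_DR = 1715 m³/s, peak = 376.0 m³/s.
Runoff depth d = ΣQ_DR·Δt / A = 1715 × 1800 / (206 km²) = 14.99 mm.
The 1-cm UH is the DRH scaled by (10 mm)/d, so U_p = 376.0 × 10/14.99 = 251 m³/s.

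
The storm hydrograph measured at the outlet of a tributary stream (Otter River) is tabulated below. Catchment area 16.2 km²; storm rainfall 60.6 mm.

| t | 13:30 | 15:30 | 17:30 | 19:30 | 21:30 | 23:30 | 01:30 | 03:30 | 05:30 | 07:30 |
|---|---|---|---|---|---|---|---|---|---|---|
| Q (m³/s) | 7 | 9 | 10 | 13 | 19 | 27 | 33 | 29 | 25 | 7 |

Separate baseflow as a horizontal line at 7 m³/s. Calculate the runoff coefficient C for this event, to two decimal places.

ΣQ_DR = 109.0 m³/s; V = ΣQ_DR·Δt = 7.848 × 10^5 m³.
Runoff depth d = V / A = 48.44 mm.
C = d / P = 48.44 / 60.6 = 0.80.

C ≈ 0.80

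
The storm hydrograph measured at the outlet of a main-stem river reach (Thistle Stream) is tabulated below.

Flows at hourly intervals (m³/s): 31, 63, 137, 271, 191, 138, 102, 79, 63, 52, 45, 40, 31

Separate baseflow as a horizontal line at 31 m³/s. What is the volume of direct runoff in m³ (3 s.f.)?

Direct-runoff ordinates (Q − Q_b): 0.0, 32.0, 106.0, 240.0, 160.0, 107.0, 71.0, 48.0, 32.0, 21.0, 14.0, 9.0, 0.0 m³/s.
ΣQ_DR = 840.0 m³/s.
With Δt = 1 h = 3600 s, V = ΣQ_DR · Δt = 840.0 × 3600 = 3.02 × 10^6 m³.

V ≈ 3.02 × 10^6 m³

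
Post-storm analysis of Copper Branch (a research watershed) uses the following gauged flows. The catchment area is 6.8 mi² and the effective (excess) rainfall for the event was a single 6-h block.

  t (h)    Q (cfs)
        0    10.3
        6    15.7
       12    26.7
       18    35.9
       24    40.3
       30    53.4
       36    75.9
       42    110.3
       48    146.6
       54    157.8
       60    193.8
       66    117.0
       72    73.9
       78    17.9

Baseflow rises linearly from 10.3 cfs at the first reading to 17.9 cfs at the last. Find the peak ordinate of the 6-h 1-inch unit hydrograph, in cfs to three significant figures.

Direct runoff: 0.00, 4.82, 15.23, 23.85, 27.66, 40.18, 62.09, 95.91, 131.62, 142.24, 177.65, 100.27, 56.58, 0.00 cfs; ΣQ_DR = 878.1 cfs, peak = 177.65 cfs.
Runoff depth d = ΣQ_DR·Δt / A = 878.1 × 21600 / (6.8 mi²) = 1.201 in.
The 1-inch UH is the DRH scaled by (1 in)/d, so U_p = 177.65 × 1/1.201 = 148 cfs.

U_p ≈ 148 cfs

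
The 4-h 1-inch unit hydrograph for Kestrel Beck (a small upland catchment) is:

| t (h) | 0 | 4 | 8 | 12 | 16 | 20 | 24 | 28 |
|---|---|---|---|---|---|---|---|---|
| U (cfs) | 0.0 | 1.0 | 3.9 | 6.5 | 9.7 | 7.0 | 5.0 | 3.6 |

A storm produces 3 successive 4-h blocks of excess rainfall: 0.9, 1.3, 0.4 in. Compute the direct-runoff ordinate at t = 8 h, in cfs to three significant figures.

Q ≈ 4.81 cfs

By discrete convolution, Q_j = Σ (P_i / 1 in) · U_{j−i}.
At t = 8 h (j=2): Q = (0.9/1)·3.9 + (1.3/1)·1.0 + (0.4/1)·0.0 = 4.81 cfs.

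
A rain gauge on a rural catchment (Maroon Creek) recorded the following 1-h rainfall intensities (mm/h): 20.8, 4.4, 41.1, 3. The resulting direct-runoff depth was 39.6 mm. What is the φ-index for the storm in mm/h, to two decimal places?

φ ≈ 11.15 mm/h

Only the 2 blocks with intensity above φ contribute runoff: 20.8, 41.1 mm/h.
Σ(I−φ)·Δt = d  ⇒  (20.8+41.1 − 2φ)·1 = 39.6
φ = (61.90 − 39.6/1) / 2 = 11.15 mm/h.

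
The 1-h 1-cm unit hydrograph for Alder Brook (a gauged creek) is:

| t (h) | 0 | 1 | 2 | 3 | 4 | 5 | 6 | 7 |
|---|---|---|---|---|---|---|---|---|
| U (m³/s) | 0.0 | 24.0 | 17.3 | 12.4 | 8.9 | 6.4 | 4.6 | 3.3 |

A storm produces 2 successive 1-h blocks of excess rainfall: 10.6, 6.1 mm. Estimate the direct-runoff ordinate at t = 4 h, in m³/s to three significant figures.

By discrete convolution, Q_j = Σ (P_i / 10 mm) · U_{j−i}.
At t = 4 h (j=4): Q = (10.6/10)·8.9 + (6.1/10)·12.4 = 17.0 m³/s.

Q ≈ 17.0 m³/s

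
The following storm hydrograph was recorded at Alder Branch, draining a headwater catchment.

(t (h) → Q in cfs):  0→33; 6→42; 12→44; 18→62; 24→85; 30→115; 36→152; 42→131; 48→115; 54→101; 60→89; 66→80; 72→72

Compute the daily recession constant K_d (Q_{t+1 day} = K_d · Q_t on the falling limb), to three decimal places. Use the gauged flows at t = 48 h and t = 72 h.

K_d ≈ 0.626

Between t = 48 h and t = 72 h the flow falls from 115 to 72 cfs over 4×6 h = 24 h.
Per-interval ratio K = (72/115)^(1/4) = 0.8895; K_d = K^(24/6) = 0.626.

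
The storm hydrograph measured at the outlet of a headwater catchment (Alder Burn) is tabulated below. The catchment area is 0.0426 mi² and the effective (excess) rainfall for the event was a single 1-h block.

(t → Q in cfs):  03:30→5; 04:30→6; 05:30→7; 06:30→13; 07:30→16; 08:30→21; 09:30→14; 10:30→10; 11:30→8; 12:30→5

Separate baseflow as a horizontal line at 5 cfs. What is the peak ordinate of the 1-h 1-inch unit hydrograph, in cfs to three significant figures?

U_p ≈ 8.00 cfs

Direct runoff: 0.0, 1.0, 2.0, 8.0, 11.0, 16.0, 9.0, 5.0, 3.0, 0.0 cfs; ΣQ_DR = 55.00 cfs, peak = 16.0 cfs.
Runoff depth d = ΣQ_DR·Δt / A = 55.00 × 3600 / (0.0426 mi²) = 2.001 in.
The 1-inch UH is the DRH scaled by (1 in)/d, so U_p = 16.0 × 1/2.001 = 8.00 cfs.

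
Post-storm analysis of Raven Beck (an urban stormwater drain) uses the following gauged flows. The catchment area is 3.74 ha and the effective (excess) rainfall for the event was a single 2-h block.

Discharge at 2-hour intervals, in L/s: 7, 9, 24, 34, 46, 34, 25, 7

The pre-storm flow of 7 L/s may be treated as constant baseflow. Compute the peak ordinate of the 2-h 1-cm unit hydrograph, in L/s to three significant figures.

Direct runoff: 0.0, 2.0, 17.0, 27.0, 39.0, 27.0, 18.0, 0.0 L/s; ΣQ_DR = 130.0 L/s, peak = 39.0 L/s.
Runoff depth d = ΣQ_DR·Δt / A = 130.0 × 7200 / (3.74 ha) = 25.03 mm.
The 1-cm UH is the DRH scaled by (10 mm)/d, so U_p = 39.0 × 10/25.03 = 15.6 L/s.

U_p ≈ 15.6 L/s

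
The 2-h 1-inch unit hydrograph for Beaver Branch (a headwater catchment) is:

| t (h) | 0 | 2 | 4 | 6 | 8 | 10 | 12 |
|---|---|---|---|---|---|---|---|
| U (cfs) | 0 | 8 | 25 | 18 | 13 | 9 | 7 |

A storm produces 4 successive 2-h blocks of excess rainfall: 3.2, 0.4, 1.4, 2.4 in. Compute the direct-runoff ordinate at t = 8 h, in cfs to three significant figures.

Q ≈ 103 cfs

By discrete convolution, Q_j = Σ (P_i / 1 in) · U_{j−i}.
At t = 8 h (j=4): Q = (3.2/1)·13 + (0.4/1)·18 + (1.4/1)·25 + (2.4/1)·8 = 103 cfs.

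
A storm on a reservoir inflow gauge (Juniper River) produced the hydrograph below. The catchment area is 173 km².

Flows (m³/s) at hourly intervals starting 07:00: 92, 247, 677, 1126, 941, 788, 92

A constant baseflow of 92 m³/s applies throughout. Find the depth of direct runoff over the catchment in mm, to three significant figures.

d ≈ 69.1 mm

Direct runoff: 0.0, 155.0, 585.0, 1034.0, 849.0, 696.0, 0.0 m³/s; ΣQ_DR = 3319 m³/s.
V = ΣQ_DR · Δt = 3319 × 3600 s = 1.195 × 10^7 m³.
Over A = 173 km², depth = V / A = 69.1 mm.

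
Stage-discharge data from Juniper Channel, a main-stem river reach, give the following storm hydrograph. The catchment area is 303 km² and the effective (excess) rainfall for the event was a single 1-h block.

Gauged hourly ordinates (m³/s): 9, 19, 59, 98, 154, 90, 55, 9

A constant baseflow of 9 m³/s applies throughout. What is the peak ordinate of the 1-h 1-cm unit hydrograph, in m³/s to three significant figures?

U_p ≈ 290 m³/s

Direct runoff: 0.0, 10.0, 50.0, 89.0, 145.0, 81.0, 46.0, 0.0 m³/s; ΣQ_DR = 421.0 m³/s, peak = 145.0 m³/s.
Runoff depth d = ΣQ_DR·Δt / A = 421.0 × 3600 / (303 km²) = 5.002 mm.
The 1-cm UH is the DRH scaled by (10 mm)/d, so U_p = 145.0 × 10/5.002 = 290 m³/s.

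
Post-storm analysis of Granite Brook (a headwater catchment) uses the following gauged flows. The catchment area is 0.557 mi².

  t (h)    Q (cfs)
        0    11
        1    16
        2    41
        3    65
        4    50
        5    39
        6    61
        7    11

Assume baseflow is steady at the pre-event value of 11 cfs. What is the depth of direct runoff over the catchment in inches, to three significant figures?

Direct runoff: 0.0, 5.0, 30.0, 54.0, 39.0, 28.0, 50.0, 0.0 cfs; ΣQ_DR = 206.0 cfs.
V = ΣQ_DR · Δt = 206.0 × 3600 s = 7.416 × 10^5 ft³.
Over A = 0.557 mi², depth = V / A = 0.573 in.

d ≈ 0.573 in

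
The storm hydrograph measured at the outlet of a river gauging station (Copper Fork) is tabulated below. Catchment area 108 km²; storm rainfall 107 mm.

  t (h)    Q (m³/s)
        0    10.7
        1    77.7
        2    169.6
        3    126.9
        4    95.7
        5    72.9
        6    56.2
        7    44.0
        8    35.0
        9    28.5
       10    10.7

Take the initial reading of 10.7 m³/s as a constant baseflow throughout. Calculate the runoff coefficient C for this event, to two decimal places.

C ≈ 0.19

ΣQ_DR = 610.2 m³/s; V = ΣQ_DR·Δt = 2.197 × 10^6 m³.
Runoff depth d = V / A = 20.34 mm.
C = d / P = 20.34 / 107 = 0.19.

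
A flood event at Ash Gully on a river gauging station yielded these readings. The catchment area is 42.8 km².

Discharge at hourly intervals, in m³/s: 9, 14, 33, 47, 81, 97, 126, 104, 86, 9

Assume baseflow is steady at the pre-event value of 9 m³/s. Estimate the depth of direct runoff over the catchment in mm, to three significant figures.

Direct runoff: 0.0, 5.0, 24.0, 38.0, 72.0, 88.0, 117.0, 95.0, 77.0, 0.0 m³/s; ΣQ_DR = 516.0 m³/s.
V = ΣQ_DR · Δt = 516.0 × 3600 s = 1.858 × 10^6 m³.
Over A = 42.8 km², depth = V / A = 43.4 mm.

d ≈ 43.4 mm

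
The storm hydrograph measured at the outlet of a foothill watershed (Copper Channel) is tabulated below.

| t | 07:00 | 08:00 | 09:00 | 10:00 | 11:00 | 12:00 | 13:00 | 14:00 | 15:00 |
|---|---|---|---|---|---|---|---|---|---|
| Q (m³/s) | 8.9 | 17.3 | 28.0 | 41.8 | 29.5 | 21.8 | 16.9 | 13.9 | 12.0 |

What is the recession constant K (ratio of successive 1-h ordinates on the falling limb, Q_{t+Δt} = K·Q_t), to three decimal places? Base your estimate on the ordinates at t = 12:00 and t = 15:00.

K ≈ 0.820

Using the recession-limb readings at t = 12:00 and t = 15:00: Q falls from 21.8 to 12.0 m³/s over 3 intervals.
K = (Q₂/Q₁)^(1/3) = (12.0/21.8)^(1/3) = 0.820.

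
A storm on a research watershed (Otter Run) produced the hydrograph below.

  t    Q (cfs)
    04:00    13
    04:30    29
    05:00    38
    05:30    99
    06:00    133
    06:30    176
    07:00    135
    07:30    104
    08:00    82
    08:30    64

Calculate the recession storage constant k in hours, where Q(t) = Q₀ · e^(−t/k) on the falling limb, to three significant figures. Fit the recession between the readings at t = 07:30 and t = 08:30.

k ≈ 2.06 h

On the falling limb, Q drops from 104 to 64 cfs between t = 07:30 and t = 08:30 (Δt = 1 h).
k = −Δt / ln(Q₂/Q₁) = −1 / ln(64/104) = 2.06 h.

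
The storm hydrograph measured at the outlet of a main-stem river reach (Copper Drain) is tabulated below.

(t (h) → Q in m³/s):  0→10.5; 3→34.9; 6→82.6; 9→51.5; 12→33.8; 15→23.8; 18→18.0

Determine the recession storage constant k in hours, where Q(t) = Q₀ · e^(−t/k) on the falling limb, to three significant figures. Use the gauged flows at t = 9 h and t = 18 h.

k ≈ 8.56 h

On the falling limb, Q drops from 51.5 to 18.0 m³/s between t = 9 h and t = 18 h (Δt = 9 h).
k = −Δt / ln(Q₂/Q₁) = −9 / ln(18.0/51.5) = 8.56 h.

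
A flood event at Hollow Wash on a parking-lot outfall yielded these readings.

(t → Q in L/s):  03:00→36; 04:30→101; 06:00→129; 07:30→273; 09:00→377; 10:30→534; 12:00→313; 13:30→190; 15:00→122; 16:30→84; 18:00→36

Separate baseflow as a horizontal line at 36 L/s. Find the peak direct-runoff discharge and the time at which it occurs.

Q_p = 498.0 L/s at t = 10:30

Subtracting baseflow gives direct-runoff ordinates: 0.0, 65.0, 93.0, 237.0, 341.0, 498.0, 277.0, 154.0, 86.0, 48.0, 0.0 L/s.
The maximum is 498.0 L/s, occurring at the reading for t = 10:30.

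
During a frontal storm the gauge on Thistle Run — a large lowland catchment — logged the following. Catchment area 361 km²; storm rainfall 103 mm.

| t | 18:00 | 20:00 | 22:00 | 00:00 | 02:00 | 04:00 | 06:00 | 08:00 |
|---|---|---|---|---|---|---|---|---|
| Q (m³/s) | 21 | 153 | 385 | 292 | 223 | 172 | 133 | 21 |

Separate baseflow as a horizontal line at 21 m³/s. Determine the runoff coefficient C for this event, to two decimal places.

ΣQ_DR = 1232 m³/s; V = ΣQ_DR·Δt = 8.870 × 10^6 m³.
Runoff depth d = V / A = 24.57 mm.
C = d / P = 24.57 / 103 = 0.24.

C ≈ 0.24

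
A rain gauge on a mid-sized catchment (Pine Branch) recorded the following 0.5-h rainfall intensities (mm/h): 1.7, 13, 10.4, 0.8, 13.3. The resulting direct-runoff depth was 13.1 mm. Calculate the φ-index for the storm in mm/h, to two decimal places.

Only the 3 blocks with intensity above φ contribute runoff: 13, 10.4, 13.3 mm/h.
Σ(I−φ)·Δt = d  ⇒  (13+10.4+13.3 − 3φ)·0.5 = 13.1
φ = (36.70 − 13.1/0.5) / 3 = 3.50 mm/h.

φ ≈ 3.50 mm/h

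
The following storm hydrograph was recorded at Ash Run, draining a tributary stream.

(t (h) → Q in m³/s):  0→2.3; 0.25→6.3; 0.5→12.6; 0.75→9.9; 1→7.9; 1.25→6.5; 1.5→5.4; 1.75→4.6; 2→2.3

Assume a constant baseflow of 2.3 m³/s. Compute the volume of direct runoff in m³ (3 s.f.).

V ≈ 33400 m³

Direct-runoff ordinates (Q − Q_b): 0.0, 4.0, 10.3, 7.6, 5.6, 4.2, 3.1, 2.3, 0.0 m³/s.
ΣQ_DR = 37.10 m³/s.
With Δt = 0.25 h = 900 s, V = ΣQ_DR · Δt = 37.10 × 900 = 33400 m³.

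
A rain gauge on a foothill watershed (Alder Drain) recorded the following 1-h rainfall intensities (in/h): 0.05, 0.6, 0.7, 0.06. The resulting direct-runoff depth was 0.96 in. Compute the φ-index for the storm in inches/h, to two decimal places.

φ ≈ 0.17 in/h

Only the 2 blocks with intensity above φ contribute runoff: 0.6, 0.7 in/h.
Σ(I−φ)·Δt = d  ⇒  (0.6+0.7 − 2φ)·1 = 0.96
φ = (1.300 − 0.96/1) / 2 = 0.17 in/h.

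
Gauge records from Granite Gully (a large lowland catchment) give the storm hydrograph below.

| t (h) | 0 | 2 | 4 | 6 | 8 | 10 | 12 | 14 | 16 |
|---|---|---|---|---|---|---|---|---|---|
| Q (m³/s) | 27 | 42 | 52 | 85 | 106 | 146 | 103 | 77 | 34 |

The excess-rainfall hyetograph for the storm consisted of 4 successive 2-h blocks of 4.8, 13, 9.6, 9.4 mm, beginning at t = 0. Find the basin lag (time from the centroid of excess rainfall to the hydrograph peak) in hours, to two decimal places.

Centroid of excess rainfall: t_c = Σ P_i·t̄_i / ΣP_i = 4.2826 h (block centres at 1, 3, 5, 7 h).
Hydrograph peak occurs at t = 10 h, so basin lag t_L = 10 − 4.2826 = 5.72 h.

t_L ≈ 5.72 h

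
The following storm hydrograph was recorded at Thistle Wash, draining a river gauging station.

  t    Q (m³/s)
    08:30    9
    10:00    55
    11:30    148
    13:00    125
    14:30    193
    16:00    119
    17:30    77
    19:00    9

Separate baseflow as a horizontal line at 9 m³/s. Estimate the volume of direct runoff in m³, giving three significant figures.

V ≈ 3.58 × 10^6 m³

Direct-runoff ordinates (Q − Q_b): 0.0, 46.0, 139.0, 116.0, 184.0, 110.0, 68.0, 0.0 m³/s.
ΣQ_DR = 663.0 m³/s.
With Δt = 1.5 h = 5400 s, V = ΣQ_DR · Δt = 663.0 × 5400 = 3.58 × 10^6 m³.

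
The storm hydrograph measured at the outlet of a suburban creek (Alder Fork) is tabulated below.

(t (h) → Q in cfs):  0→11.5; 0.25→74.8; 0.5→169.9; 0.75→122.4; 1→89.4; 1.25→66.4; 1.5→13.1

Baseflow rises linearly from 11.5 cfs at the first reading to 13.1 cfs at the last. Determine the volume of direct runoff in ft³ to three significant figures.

V ≈ 4.15 × 10^5 ft³

Direct-runoff ordinates (Q − Q_b): 0.00, 63.03, 157.87, 110.10, 76.83, 53.57, 0.00 cfs.
ΣQ_DR = 461.4 cfs.
With Δt = 0.25 h = 900 s, V = ΣQ_DR · Δt = 461.4 × 900 = 4.15 × 10^5 ft³.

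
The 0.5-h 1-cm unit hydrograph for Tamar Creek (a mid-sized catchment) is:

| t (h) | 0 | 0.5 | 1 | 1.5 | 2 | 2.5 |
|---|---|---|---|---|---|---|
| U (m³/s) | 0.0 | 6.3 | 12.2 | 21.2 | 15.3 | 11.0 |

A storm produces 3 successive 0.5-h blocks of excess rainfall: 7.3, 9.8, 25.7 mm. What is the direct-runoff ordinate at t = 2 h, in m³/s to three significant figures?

Q ≈ 63.3 m³/s

By discrete convolution, Q_j = Σ (P_i / 10 mm) · U_{j−i}.
At t = 2 h (j=4): Q = (7.3/10)·15.3 + (9.8/10)·21.2 + (25.7/10)·12.2 = 63.3 m³/s.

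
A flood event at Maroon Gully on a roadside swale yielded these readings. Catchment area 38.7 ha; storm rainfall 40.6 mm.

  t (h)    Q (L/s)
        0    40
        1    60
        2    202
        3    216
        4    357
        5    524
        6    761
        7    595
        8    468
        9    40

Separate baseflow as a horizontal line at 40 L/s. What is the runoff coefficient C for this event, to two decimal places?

ΣQ_DR = 2863 L/s; V = ΣQ_DR·Δt = 1.031 × 10^7 L.
Runoff depth d = V / A = 26.63 mm.
C = d / P = 26.63 / 40.6 = 0.66.

C ≈ 0.66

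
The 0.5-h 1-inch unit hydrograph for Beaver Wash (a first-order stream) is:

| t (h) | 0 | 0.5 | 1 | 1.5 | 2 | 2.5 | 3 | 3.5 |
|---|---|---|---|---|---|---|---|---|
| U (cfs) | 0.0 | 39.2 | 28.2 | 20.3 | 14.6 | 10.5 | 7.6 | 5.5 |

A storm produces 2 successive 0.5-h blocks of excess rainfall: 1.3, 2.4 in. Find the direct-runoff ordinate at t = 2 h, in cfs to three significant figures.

By discrete convolution, Q_j = Σ (P_i / 1 in) · U_{j−i}.
At t = 2 h (j=4): Q = (1.3/1)·14.6 + (2.4/1)·20.3 = 67.7 cfs.

Q ≈ 67.7 cfs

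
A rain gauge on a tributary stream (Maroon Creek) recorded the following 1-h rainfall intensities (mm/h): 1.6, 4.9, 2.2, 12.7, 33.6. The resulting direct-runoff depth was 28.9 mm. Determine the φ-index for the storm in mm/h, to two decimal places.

φ ≈ 8.70 mm/h

Only the 2 blocks with intensity above φ contribute runoff: 12.7, 33.6 mm/h.
Σ(I−φ)·Δt = d  ⇒  (12.7+33.6 − 2φ)·1 = 28.9
φ = (46.30 − 28.9/1) / 2 = 8.70 mm/h.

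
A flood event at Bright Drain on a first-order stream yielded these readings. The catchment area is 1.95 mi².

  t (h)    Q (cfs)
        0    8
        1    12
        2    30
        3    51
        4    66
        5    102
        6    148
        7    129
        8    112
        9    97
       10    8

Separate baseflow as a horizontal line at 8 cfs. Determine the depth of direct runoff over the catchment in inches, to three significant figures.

d ≈ 0.536 in

Direct runoff: 0.0, 4.0, 22.0, 43.0, 58.0, 94.0, 140.0, 121.0, 104.0, 89.0, 0.0 cfs; ΣQ_DR = 675.0 cfs.
V = ΣQ_DR · Δt = 675.0 × 3600 s = 2.430 × 10^6 ft³.
Over A = 1.95 mi², depth = V / A = 0.536 in.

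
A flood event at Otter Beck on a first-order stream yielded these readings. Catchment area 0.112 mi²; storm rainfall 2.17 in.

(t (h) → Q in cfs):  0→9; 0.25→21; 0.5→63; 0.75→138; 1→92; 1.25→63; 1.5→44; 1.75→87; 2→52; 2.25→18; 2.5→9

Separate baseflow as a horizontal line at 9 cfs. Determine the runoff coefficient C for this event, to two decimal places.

C ≈ 0.79

ΣQ_DR = 497.0 cfs; V = ΣQ_DR·Δt = 4.473 × 10^5 ft³.
Runoff depth d = V / A = 1.719 in.
C = d / P = 1.719 / 2.17 = 0.79.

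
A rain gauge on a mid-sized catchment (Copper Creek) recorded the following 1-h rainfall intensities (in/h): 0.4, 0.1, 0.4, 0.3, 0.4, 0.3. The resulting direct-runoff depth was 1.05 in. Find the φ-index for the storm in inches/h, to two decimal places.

Only the 5 blocks with intensity above φ contribute runoff: 0.4, 0.4, 0.3, 0.4, 0.3 in/h.
Σ(I−φ)·Δt = d  ⇒  (0.4+0.4+0.3+0.4+0.3 − 5φ)·1 = 1.05
φ = (1.800 − 1.05/1) / 5 = 0.15 in/h.

φ ≈ 0.15 in/h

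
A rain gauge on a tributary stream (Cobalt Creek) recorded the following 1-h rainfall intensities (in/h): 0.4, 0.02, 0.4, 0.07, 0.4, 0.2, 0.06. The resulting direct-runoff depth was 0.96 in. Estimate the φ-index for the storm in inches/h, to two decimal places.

φ ≈ 0.11 in/h

Only the 4 blocks with intensity above φ contribute runoff: 0.4, 0.4, 0.4, 0.2 in/h.
Σ(I−φ)·Δt = d  ⇒  (0.4+0.4+0.4+0.2 − 4φ)·1 = 0.96
φ = (1.400 − 0.96/1) / 4 = 0.11 in/h.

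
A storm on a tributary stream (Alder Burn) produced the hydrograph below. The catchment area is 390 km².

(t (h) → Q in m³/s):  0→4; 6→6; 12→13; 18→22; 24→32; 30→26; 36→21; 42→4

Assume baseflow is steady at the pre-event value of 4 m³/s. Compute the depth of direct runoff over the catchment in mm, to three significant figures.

d ≈ 5.32 mm

Direct runoff: 0.0, 2.0, 9.0, 18.0, 28.0, 22.0, 17.0, 0.0 m³/s; ΣQ_DR = 96.00 m³/s.
V = ΣQ_DR · Δt = 96.00 × 21600 s = 2.074 × 10^6 m³.
Over A = 390 km², depth = V / A = 5.32 mm.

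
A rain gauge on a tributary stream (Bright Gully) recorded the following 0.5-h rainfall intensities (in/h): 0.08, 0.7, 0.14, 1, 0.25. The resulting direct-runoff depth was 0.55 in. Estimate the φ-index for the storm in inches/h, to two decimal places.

φ ≈ 0.30 in/h

Only the 2 blocks with intensity above φ contribute runoff: 0.7, 1 in/h.
Σ(I−φ)·Δt = d  ⇒  (0.7+1 − 2φ)·0.5 = 0.55
φ = (1.700 − 0.55/0.5) / 2 = 0.30 in/h.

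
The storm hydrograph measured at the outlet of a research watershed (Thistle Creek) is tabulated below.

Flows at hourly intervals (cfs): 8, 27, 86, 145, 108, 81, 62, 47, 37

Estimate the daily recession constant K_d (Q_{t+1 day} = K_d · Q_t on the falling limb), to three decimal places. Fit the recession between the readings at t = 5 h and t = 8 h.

Between t = 5 h and t = 8 h the flow falls from 81 to 37 cfs over 3×1 h = 3 h.
Per-interval ratio K = (37/81)^(1/3) = 0.7701; K_d = K^(24/1) = 0.002.

K_d ≈ 0.002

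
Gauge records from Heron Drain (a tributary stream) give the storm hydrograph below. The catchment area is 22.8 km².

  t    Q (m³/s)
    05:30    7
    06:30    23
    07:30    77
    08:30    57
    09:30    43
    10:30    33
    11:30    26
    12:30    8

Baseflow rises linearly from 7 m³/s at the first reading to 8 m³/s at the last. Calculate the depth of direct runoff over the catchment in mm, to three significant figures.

d ≈ 33.8 mm

Direct runoff: 0.00, 15.86, 69.71, 49.57, 35.43, 25.29, 18.14, 0.00 m³/s; ΣQ_DR = 214.0 m³/s.
V = ΣQ_DR · Δt = 214.0 × 3600 s = 7.704 × 10^5 m³.
Over A = 22.8 km², depth = V / A = 33.8 mm.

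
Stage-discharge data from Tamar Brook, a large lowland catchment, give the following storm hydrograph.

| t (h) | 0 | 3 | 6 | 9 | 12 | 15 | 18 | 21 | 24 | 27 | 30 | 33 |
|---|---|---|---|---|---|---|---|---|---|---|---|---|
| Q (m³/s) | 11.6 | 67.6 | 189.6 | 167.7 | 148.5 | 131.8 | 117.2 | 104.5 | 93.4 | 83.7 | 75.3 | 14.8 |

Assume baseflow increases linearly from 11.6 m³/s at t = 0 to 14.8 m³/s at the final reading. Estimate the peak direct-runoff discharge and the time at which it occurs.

Subtracting baseflow gives direct-runoff ordinates: 0.00, 55.71, 177.42, 155.23, 135.74, 118.75, 103.85, 90.86, 79.47, 69.48, 60.79, 0.00 m³/s.
The maximum is 177.42 m³/s, occurring at the reading for t = 6 h.

Q_p = 177.42 m³/s at t = 6 h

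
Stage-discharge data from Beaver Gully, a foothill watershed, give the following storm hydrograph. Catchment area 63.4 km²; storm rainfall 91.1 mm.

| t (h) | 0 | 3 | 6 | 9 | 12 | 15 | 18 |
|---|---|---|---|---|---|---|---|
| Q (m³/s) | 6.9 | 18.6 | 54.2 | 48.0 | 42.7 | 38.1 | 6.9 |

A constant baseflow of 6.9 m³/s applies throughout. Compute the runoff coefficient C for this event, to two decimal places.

C ≈ 0.31

ΣQ_DR = 167.1 m³/s; V = ΣQ_DR·Δt = 1.805 × 10^6 m³.
Runoff depth d = V / A = 28.46 mm.
C = d / P = 28.46 / 91.1 = 0.31.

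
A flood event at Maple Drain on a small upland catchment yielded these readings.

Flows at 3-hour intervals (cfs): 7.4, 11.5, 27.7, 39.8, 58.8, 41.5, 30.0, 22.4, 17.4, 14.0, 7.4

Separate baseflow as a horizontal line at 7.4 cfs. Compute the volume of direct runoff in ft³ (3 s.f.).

V ≈ 2.12 × 10^6 ft³

Direct-runoff ordinates (Q − Q_b): 0.0, 4.1, 20.3, 32.4, 51.4, 34.1, 22.6, 15.0, 10.0, 6.6, 0.0 cfs.
ΣQ_DR = 196.5 cfs.
With Δt = 3 h = 10800 s, V = ΣQ_DR · Δt = 196.5 × 10800 = 2.12 × 10^6 ft³.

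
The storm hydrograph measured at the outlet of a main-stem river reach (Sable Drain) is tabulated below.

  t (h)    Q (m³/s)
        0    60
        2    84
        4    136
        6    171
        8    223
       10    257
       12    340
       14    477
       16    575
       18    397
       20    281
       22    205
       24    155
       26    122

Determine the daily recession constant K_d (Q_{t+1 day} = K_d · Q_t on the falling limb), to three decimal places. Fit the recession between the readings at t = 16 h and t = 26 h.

Between t = 16 h and t = 26 h the flow falls from 575 to 122 m³/s over 5×2 h = 10 h.
Per-interval ratio K = (122/575)^(1/5) = 0.7334; K_d = K^(24/2) = 0.024.

K_d ≈ 0.024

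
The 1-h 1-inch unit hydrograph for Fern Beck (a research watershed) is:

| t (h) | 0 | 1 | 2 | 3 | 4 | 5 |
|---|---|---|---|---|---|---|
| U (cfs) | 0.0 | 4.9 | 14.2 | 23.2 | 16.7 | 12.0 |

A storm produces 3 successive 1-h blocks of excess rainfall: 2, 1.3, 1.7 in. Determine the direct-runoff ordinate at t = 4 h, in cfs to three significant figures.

By discrete convolution, Q_j = Σ (P_i / 1 in) · U_{j−i}.
At t = 4 h (j=4): Q = (2/1)·16.7 + (1.3/1)·23.2 + (1.7/1)·14.2 = 87.7 cfs.

Q ≈ 87.7 cfs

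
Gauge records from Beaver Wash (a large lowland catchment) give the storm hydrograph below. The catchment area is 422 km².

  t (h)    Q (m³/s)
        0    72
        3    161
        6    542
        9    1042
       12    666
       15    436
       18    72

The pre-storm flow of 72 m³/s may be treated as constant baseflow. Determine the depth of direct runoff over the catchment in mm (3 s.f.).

d ≈ 63.6 mm

Direct runoff: 0.0, 89.0, 470.0, 970.0, 594.0, 364.0, 0.0 m³/s; ΣQ_DR = 2487 m³/s.
V = ΣQ_DR · Δt = 2487 × 10800 s = 2.686 × 10^7 m³.
Over A = 422 km², depth = V / A = 63.6 mm.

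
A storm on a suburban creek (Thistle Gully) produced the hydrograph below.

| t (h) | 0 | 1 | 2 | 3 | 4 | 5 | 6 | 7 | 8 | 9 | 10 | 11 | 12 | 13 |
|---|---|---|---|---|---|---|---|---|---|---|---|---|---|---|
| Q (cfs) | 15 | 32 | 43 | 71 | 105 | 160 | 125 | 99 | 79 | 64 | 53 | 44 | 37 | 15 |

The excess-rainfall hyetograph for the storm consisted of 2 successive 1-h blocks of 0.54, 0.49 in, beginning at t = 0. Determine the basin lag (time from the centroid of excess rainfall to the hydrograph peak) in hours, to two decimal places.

t_L ≈ 4.02 h

Centroid of excess rainfall: t_c = Σ P_i·t̄_i / ΣP_i = 0.9757 h (block centres at 0.5, 1.5 h).
Hydrograph peak occurs at t = 5 h, so basin lag t_L = 5 − 0.9757 = 4.02 h.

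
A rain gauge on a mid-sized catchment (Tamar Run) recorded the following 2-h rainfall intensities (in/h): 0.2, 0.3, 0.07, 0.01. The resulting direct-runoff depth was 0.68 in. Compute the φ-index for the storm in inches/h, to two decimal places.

φ ≈ 0.08 in/h

Only the 2 blocks with intensity above φ contribute runoff: 0.2, 0.3 in/h.
Σ(I−φ)·Δt = d  ⇒  (0.2+0.3 − 2φ)·2 = 0.68
φ = (0.5000 − 0.68/2) / 2 = 0.08 in/h.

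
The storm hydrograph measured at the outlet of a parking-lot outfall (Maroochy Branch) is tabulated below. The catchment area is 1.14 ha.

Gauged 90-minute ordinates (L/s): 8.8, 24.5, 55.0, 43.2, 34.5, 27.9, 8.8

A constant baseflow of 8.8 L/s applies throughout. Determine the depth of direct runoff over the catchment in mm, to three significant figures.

d ≈ 66.8 mm

Direct runoff: 0.0, 15.7, 46.2, 34.4, 25.7, 19.1, 0.0 L/s; ΣQ_DR = 141.1 L/s.
V = ΣQ_DR · Δt = 141.1 × 5400 s = 7.619 × 10^5 L.
Over A = 1.14 ha, depth = V / A = 66.8 mm.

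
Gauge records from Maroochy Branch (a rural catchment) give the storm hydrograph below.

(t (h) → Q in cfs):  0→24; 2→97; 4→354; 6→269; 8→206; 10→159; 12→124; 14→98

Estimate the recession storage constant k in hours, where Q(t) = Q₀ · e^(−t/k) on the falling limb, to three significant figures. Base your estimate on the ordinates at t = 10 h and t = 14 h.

On the falling limb, Q drops from 159 to 98 cfs between t = 10 h and t = 14 h (Δt = 4 h).
k = −Δt / ln(Q₂/Q₁) = −4 / ln(98/159) = 8.27 h.

k ≈ 8.27 h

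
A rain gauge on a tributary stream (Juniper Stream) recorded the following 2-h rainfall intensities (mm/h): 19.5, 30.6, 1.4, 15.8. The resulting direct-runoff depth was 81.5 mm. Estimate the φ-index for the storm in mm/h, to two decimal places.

φ ≈ 8.38 mm/h

Only the 3 blocks with intensity above φ contribute runoff: 19.5, 30.6, 15.8 mm/h.
Σ(I−φ)·Δt = d  ⇒  (19.5+30.6+15.8 − 3φ)·2 = 81.5
φ = (65.90 − 81.5/2) / 3 = 8.38 mm/h.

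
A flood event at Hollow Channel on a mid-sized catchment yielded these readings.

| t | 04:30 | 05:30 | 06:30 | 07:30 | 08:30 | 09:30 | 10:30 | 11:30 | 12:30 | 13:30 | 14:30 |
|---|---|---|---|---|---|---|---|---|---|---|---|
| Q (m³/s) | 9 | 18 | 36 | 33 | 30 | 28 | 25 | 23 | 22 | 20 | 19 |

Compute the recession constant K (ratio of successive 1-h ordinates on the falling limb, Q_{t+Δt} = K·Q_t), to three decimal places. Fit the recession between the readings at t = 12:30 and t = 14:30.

K ≈ 0.929

Using the recession-limb readings at t = 12:30 and t = 14:30: Q falls from 22 to 19 m³/s over 2 intervals.
K = (Q₂/Q₁)^(1/2) = (19/22)^(1/2) = 0.929.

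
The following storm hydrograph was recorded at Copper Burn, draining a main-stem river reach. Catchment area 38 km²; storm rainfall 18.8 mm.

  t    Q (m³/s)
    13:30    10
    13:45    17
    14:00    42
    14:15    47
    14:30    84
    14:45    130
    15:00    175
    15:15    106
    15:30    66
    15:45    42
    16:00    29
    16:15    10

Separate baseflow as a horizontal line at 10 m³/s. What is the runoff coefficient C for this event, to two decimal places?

C ≈ 0.80

ΣQ_DR = 638.0 m³/s; V = ΣQ_DR·Δt = 5.742 × 10^5 m³.
Runoff depth d = V / A = 15.11 mm.
C = d / P = 15.11 / 18.8 = 0.80.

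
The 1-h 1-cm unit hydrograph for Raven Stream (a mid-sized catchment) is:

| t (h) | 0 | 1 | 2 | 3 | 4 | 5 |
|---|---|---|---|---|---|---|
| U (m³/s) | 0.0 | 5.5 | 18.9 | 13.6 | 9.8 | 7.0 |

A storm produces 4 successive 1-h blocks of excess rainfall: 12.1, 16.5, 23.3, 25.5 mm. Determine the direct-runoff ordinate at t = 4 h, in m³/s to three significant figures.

Q ≈ 92.4 m³/s

By discrete convolution, Q_j = Σ (P_i / 10 mm) · U_{j−i}.
At t = 4 h (j=4): Q = (12.1/10)·9.8 + (16.5/10)·13.6 + (23.3/10)·18.9 + (25.5/10)·5.5 = 92.4 m³/s.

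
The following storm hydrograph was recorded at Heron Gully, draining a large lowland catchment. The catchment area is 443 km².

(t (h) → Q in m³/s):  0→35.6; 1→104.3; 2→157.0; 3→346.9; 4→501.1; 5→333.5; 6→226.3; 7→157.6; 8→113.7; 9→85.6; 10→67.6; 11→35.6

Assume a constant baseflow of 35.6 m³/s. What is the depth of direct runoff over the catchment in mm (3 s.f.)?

d ≈ 14.1 mm

Direct runoff: 0.0, 68.7, 121.4, 311.3, 465.5, 297.9, 190.7, 122.0, 78.1, 50.0, 32.0, 0.0 m³/s; ΣQ_DR = 1738 m³/s.
V = ΣQ_DR · Δt = 1738 × 3600 s = 6.255 × 10^6 m³.
Over A = 443 km², depth = V / A = 14.1 mm.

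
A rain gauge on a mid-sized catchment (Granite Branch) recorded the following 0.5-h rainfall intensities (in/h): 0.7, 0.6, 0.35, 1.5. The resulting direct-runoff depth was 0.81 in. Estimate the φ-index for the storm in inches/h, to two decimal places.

Only the 3 blocks with intensity above φ contribute runoff: 0.7, 0.6, 1.5 in/h.
Σ(I−φ)·Δt = d  ⇒  (0.7+0.6+1.5 − 3φ)·0.5 = 0.81
φ = (2.800 − 0.81/0.5) / 3 = 0.39 in/h.

φ ≈ 0.39 in/h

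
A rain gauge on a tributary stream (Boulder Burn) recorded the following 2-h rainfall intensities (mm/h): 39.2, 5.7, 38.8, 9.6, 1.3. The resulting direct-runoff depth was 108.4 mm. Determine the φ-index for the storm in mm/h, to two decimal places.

φ ≈ 11.90 mm/h

Only the 2 blocks with intensity above φ contribute runoff: 39.2, 38.8 mm/h.
Σ(I−φ)·Δt = d  ⇒  (39.2+38.8 − 2φ)·2 = 108.4
φ = (78.00 − 108.4/2) / 2 = 11.90 mm/h.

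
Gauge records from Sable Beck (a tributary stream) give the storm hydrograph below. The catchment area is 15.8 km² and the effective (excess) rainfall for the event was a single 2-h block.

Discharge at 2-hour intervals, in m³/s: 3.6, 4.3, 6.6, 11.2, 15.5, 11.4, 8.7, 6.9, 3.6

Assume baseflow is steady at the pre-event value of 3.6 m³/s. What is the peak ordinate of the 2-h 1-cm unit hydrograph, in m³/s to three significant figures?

Direct runoff: 0.0, 0.7, 3.0, 7.6, 11.9, 7.8, 5.1, 3.3, 0.0 m³/s; ΣQ_DR = 39.40 m³/s, peak = 11.9 m³/s.
Runoff depth d = ΣQ_DR·Δt / A = 39.40 × 7200 / (15.8 km²) = 17.95 mm.
The 1-cm UH is the DRH scaled by (10 mm)/d, so U_p = 11.9 × 10/17.95 = 6.63 m³/s.

U_p ≈ 6.63 m³/s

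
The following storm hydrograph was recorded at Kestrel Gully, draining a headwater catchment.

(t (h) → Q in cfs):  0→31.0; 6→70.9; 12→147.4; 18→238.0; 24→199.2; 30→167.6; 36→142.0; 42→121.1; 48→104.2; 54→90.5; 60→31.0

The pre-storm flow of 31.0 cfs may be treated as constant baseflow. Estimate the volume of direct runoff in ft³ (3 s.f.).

Direct-runoff ordinates (Q − Q_b): 0.0, 39.9, 116.4, 207.0, 168.2, 136.6, 111.0, 90.1, 73.2, 59.5, 0.0 cfs.
ΣQ_DR = 1002 cfs.
With Δt = 6 h = 21600 s, V = ΣQ_DR · Δt = 1002 × 21600 = 2.16 × 10^7 ft³.

V ≈ 2.16 × 10^7 ft³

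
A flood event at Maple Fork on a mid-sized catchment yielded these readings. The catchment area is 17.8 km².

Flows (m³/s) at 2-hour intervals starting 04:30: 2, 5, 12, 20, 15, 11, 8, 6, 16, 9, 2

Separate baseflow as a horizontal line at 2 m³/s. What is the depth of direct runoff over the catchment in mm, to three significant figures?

Direct runoff: 0.0, 3.0, 10.0, 18.0, 13.0, 9.0, 6.0, 4.0, 14.0, 7.0, 0.0 m³/s; ΣQ_DR = 84.00 m³/s.
V = ΣQ_DR · Δt = 84.00 × 7200 s = 6.048 × 10^5 m³.
Over A = 17.8 km², depth = V / A = 34.0 mm.

d ≈ 34.0 mm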